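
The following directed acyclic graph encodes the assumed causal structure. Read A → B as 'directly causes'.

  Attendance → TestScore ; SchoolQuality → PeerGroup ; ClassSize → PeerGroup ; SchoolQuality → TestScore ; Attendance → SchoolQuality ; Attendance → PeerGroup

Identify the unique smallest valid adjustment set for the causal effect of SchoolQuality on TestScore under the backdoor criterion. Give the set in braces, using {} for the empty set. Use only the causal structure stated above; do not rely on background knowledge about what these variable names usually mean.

Variables eligible for adjustment (non-descendants of SchoolQuality, excluding SchoolQuality and TestScore): {Attendance, ClassSize}.
Backdoor paths from SchoolQuality to TestScore:
  P1: SchoolQuality <- Attendance -> TestScore
The empty set is not sufficient: P1 (SchoolQuality <- Attendance -> TestScore) has no collider blocking it and no conditioned non-collider, so it is open.
Try {Attendance}:
  P1: blocked at fork node Attendance ∈ conditioning set.
{Attendance} contains no descendant of SchoolQuality and blocks every backdoor path.
No other singleton works — e.g. {ClassSize} leaves P1 open — so {Attendance} is the unique smallest valid adjustment set.

{Attendance}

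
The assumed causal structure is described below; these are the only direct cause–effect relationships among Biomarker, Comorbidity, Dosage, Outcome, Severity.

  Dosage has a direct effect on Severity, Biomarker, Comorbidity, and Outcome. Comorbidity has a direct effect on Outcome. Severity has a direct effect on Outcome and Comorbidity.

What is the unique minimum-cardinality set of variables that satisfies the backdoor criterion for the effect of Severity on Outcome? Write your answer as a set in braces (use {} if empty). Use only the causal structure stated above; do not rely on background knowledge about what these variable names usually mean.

{Dosage}

Variables eligible for adjustment (non-descendants of Severity, excluding Severity and Outcome): {Biomarker, Dosage}.
Backdoor paths from Severity to Outcome:
  P1: Severity <- Dosage -> Comorbidity -> Outcome
  P2: Severity <- Dosage -> Outcome
The empty set is not sufficient: P1 (Severity <- Dosage -> Comorbidity -> Outcome) has no collider blocking it and no conditioned non-collider, so it is open.
Try {Dosage}:
  P1: blocked at fork node Dosage ∈ conditioning set.
  P2: blocked at fork node Dosage ∈ conditioning set.
{Dosage} contains no descendant of Severity and blocks every backdoor path.
No other singleton works — e.g. {Biomarker} leaves P1 open — so {Dosage} is the unique smallest valid adjustment set.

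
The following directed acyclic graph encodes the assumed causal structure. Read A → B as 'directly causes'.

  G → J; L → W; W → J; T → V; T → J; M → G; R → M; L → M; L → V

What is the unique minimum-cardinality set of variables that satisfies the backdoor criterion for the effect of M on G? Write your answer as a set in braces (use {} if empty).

{}

Variables eligible for adjustment (non-descendants of M, excluding M and G): {L, R, T, V, W}.
Backdoor paths from M to G:
  P1: M <- L -> V <- T -> J <- G
  P2: M <- L -> W -> J <- G
Each backdoor path contains an unconditioned collider, so every path is already blocked with the empty conditioning set:
  P1: blocked at collider V (neither it nor any descendant is in the conditioning set).
  P2: blocked at collider J (neither it nor any descendant is in the conditioning set).
The empty set is therefore the unique smallest valid set.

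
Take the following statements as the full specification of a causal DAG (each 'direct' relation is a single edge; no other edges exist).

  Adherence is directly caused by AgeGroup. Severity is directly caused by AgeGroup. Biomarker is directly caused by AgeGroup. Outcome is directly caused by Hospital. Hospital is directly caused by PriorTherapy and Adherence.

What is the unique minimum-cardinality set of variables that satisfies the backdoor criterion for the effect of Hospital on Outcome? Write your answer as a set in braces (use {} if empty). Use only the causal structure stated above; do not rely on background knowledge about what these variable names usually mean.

{}

Variables eligible for adjustment (non-descendants of Hospital, excluding Hospital and Outcome): {Adherence, AgeGroup, Biomarker, PriorTherapy, Severity}.
Backdoor paths from Hospital to Outcome:
  (none)
With no backdoor paths the empty set already satisfies the criterion, and it is trivially minimal.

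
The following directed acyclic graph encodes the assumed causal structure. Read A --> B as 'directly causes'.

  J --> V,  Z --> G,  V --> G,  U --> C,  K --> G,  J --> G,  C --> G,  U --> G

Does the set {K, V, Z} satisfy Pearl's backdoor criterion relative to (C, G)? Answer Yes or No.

Backdoor paths from C to G (paths whose first edge points into C):
  P1: C <- U -> G
Condition 1 (no descendant of C in the set): holds — descendants of C are {G}; none are in {K, V, Z}.
Condition 2 (every backdoor path blocked by {K, V, Z}):
  P1: open — no interior node is in the conditioning set.
{K, V, Z} does not satisfy the backdoor criterion.

No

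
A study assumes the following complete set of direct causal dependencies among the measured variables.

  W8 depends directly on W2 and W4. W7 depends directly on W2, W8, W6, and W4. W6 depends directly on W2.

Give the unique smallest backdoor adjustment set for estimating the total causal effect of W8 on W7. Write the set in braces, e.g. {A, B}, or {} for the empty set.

{W2, W4}

Variables eligible for adjustment (non-descendants of W8, excluding W8 and W7): {W2, W4, W6}.
Backdoor paths from W8 to W7:
  P1: W8 <- W2 -> W6 -> W7
  P2: W8 <- W2 -> W7
  P3: W8 <- W4 -> W7
The empty set is not sufficient: P1 (W8 <- W2 -> W6 -> W7) has no collider blocking it and no conditioned non-collider, so it is open.
Try {W2, W4}:
  P1: blocked at fork node W2 ∈ conditioning set.
  P2: blocked at fork node W2 ∈ conditioning set.
  P3: blocked at fork node W4 ∈ conditioning set.
{W2, W4} contains no descendant of W8 and blocks every backdoor path.
Every element of {W2, W4} is needed (dropping W2 leaves P1 open; dropping W4 leaves P3 open), so no proper subset is valid.
Among all size-2 subsets of the eligible variables, only {W2, W4} blocks every backdoor path, so it is the unique smallest valid adjustment set.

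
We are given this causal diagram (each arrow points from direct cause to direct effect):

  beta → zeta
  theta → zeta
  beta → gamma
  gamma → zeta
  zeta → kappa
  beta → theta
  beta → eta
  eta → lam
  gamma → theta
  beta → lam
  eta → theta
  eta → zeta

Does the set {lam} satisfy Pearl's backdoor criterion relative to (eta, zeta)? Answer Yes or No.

Backdoor paths from eta to zeta (paths whose first edge points into eta):
  P1: eta <- beta -> gamma -> theta -> zeta
  P2: eta <- beta -> gamma -> zeta
  P3: eta <- beta -> theta <- gamma -> zeta
  P4: eta <- beta -> theta -> zeta
  P5: eta <- beta -> zeta
Condition 1 (no descendant of eta in the set): FAILS — lam is a descendant of eta.
Condition 2 (every backdoor path blocked by {lam}):
  P1: open — no interior node is in the conditioning set.
  P2: open — no interior node is in the conditioning set.
  P3: blocked at collider theta (neither it nor any descendant is in the conditioning set).
  P4: open — no interior node is in the conditioning set.
  P5: open — no interior node is in the conditioning set.
{lam} does not satisfy the backdoor criterion.

No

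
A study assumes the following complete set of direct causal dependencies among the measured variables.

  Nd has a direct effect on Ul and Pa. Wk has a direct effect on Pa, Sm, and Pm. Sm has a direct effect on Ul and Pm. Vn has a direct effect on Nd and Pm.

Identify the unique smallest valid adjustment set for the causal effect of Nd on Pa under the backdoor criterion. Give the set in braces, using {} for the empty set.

{}

Variables eligible for adjustment (non-descendants of Nd, excluding Nd and Pa): {Pm, Sm, Vn, Wk}.
Backdoor paths from Nd to Pa:
  P1: Nd <- Vn -> Pm <- Wk -> Pa
  P2: Nd <- Vn -> Pm <- Sm <- Wk -> Pa
Each backdoor path contains an unconditioned collider, so every path is already blocked with the empty conditioning set:
  P1: blocked at collider Pm (neither it nor any descendant is in the conditioning set).
  P2: blocked at collider Pm (neither it nor any descendant is in the conditioning set).
The empty set is therefore the unique smallest valid set.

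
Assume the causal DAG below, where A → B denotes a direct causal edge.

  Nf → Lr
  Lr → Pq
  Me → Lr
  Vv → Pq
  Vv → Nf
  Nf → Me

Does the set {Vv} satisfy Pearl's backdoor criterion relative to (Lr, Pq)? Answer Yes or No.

Backdoor paths from Lr to Pq (paths whose first edge points into Lr):
  P1: Lr <- Nf <- Vv -> Pq
  P2: Lr <- Me <- Nf <- Vv -> Pq
Condition 1 (no descendant of Lr in the set): holds — descendants of Lr are {Pq}; none are in {Vv}.
Condition 2 (every backdoor path blocked by {Vv}):
  P1: blocked at fork node Vv ∈ conditioning set.
  P2: blocked at fork node Vv ∈ conditioning set.
{Vv} satisfies the backdoor criterion.

Yes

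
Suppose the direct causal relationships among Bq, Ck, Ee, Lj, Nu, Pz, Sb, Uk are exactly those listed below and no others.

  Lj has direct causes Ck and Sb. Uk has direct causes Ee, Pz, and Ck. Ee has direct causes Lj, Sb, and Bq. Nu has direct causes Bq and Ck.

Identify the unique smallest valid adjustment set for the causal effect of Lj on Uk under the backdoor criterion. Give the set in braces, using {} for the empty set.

Variables eligible for adjustment (non-descendants of Lj, excluding Lj and Uk): {Bq, Ck, Nu, Pz, Sb}.
Backdoor paths from Lj to Uk:
  P1: Lj <- Ck -> Nu <- Bq -> Ee -> Uk
  P2: Lj <- Ck -> Uk
  P3: Lj <- Sb -> Ee <- Bq -> Nu <- Ck -> Uk
  P4: Lj <- Sb -> Ee -> Uk
The empty set is not sufficient: P2 (Lj <- Ck -> Uk) has no collider blocking it and no conditioned non-collider, so it is open.
Try {Ck, Sb}:
  P1: blocked at fork node Ck ∈ conditioning set.
  P2: blocked at fork node Ck ∈ conditioning set.
  P3: blocked at fork node Sb ∈ conditioning set.
  P4: blocked at fork node Sb ∈ conditioning set.
{Ck, Sb} contains no descendant of Lj and blocks every backdoor path.
Every element of {Ck, Sb} is needed (dropping Ck leaves P2 open; dropping Sb leaves P4 open), so no proper subset is valid.
Among all size-2 subsets of the eligible variables, only {Ck, Sb} blocks every backdoor path, so it is the unique smallest valid adjustment set.

{Ck, Sb}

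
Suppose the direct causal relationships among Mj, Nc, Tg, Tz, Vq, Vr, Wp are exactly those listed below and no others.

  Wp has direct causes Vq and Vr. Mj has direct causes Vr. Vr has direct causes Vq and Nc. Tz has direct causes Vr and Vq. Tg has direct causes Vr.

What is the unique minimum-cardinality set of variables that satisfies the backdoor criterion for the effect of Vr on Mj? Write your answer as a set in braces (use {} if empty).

Variables eligible for adjustment (non-descendants of Vr, excluding Vr and Mj): {Nc, Vq}.
Backdoor paths from Vr to Mj:
  (none)
With no backdoor paths the empty set already satisfies the criterion, and it is trivially minimal.

{}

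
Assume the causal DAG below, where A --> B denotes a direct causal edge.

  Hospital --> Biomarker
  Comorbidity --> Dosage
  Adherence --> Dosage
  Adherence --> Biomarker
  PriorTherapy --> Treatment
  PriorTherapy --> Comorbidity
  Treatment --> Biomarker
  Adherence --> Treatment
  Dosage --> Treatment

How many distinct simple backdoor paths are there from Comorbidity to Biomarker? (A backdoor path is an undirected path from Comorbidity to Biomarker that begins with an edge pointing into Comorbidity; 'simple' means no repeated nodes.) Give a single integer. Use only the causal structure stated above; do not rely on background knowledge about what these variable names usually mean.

A backdoor path from Comorbidity to Biomarker is any simple undirected path whose first edge points into Comorbidity (i.e. leaves Comorbidity via a parent).
Parents of Comorbidity: {PriorTherapy}.
Enumerating:
  P1: Comorbidity <- PriorTherapy -> Treatment <- Adherence -> Biomarker
  P2: Comorbidity <- PriorTherapy -> Treatment <- Dosage <- Adherence -> Biomarker
  P3: Comorbidity <- PriorTherapy -> Treatment -> Biomarker
That exhausts the simple backdoor paths. Count: 3.

3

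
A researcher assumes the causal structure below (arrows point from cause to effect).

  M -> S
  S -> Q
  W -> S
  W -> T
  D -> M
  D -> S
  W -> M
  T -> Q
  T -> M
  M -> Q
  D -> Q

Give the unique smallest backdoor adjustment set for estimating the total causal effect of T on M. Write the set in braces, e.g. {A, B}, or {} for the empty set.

{W}

Variables eligible for adjustment (non-descendants of T, excluding T and M): {D, W}.
Backdoor paths from T to M:
  P1: T <- W -> M
  P2: T <- W -> S <- D -> M
  P3: T <- W -> S <- D -> Q <- M
  P4: T <- W -> S <- M
  P5: T <- W -> S -> Q <- D -> M
  P6: T <- W -> S -> Q <- M
The empty set is not sufficient: P1 (T <- W -> M) has no collider blocking it and no conditioned non-collider, so it is open.
Try {W}:
  P1: blocked at fork node W ∈ conditioning set.
  P2: blocked at fork node W ∈ conditioning set.
  P3: blocked at fork node W ∈ conditioning set.
  P4: blocked at fork node W ∈ conditioning set.
  P5: blocked at fork node W ∈ conditioning set.
  P6: blocked at fork node W ∈ conditioning set.
{W} contains no descendant of T and blocks every backdoor path.
No other singleton works — e.g. {D} leaves P1 open — so {W} is the unique smallest valid adjustment set.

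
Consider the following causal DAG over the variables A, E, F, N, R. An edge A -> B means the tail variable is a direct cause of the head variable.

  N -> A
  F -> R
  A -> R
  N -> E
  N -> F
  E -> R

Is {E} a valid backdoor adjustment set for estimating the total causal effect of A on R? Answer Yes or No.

Backdoor paths from A to R (paths whose first edge points into A):
  P1: A <- N -> F -> R
  P2: A <- N -> E -> R
Condition 1 (no descendant of A in the set): holds — descendants of A are {R}; none are in {E}.
Condition 2 (every backdoor path blocked by {E}):
  P1: open — no interior node is in the conditioning set.
  P2: blocked at chain node E ∈ conditioning set.
{E} does not satisfy the backdoor criterion.

No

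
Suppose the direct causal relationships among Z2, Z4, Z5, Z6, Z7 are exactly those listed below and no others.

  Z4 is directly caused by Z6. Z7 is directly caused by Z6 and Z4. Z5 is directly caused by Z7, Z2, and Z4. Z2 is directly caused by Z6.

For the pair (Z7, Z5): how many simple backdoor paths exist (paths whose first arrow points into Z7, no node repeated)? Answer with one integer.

A backdoor path from Z7 to Z5 is any simple undirected path whose first edge points into Z7 (i.e. leaves Z7 via a parent).
Parents of Z7: {Z4, Z6}.
Enumerating:
  P1: Z7 <- Z6 -> Z4 -> Z5
  P2: Z7 <- Z6 -> Z2 -> Z5
  P3: Z7 <- Z4 <- Z6 -> Z2 -> Z5
  P4: Z7 <- Z4 -> Z5
That exhausts the simple backdoor paths. Count: 4.

4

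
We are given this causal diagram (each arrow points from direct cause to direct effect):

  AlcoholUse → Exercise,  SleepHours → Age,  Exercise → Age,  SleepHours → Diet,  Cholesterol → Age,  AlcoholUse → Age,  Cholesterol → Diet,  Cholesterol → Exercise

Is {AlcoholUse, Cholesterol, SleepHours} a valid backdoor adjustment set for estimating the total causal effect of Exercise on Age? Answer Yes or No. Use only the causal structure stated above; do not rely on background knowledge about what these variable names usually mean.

Backdoor paths from Exercise to Age (paths whose first edge points into Exercise):
  P1: Exercise <- AlcoholUse -> Age
  P2: Exercise <- Cholesterol -> Age
  P3: Exercise <- Cholesterol -> Diet <- SleepHours -> Age
Condition 1 (no descendant of Exercise in the set): holds — descendants of Exercise are {Age}; none are in {AlcoholUse, Cholesterol, SleepHours}.
Condition 2 (every backdoor path blocked by {AlcoholUse, Cholesterol, SleepHours}):
  P1: blocked at fork node AlcoholUse ∈ conditioning set.
  P2: blocked at fork node Cholesterol ∈ conditioning set.
  P3: blocked at fork node Cholesterol ∈ conditioning set.
{AlcoholUse, Cholesterol, SleepHours} satisfies the backdoor criterion.

Yes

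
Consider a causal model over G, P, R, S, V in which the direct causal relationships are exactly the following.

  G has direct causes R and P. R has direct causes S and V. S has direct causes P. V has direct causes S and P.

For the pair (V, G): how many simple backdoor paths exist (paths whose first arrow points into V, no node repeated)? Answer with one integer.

A backdoor path from V to G is any simple undirected path whose first edge points into V (i.e. leaves V via a parent).
Parents of V: {P, S}.
Enumerating:
  P1: V <- P -> S -> R -> G
  P2: V <- P -> G
  P3: V <- S <- P -> G
  P4: V <- S -> R -> G
That exhausts the simple backdoor paths. Count: 4.

4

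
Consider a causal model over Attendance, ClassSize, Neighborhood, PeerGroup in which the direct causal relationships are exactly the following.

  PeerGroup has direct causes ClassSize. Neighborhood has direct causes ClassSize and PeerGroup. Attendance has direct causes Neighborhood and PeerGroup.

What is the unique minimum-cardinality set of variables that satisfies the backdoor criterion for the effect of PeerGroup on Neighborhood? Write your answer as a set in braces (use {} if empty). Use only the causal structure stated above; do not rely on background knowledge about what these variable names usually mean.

{ClassSize}

Variables eligible for adjustment (non-descendants of PeerGroup, excluding PeerGroup and Neighborhood): {ClassSize}.
Backdoor paths from PeerGroup to Neighborhood:
  P1: PeerGroup <- ClassSize -> Neighborhood
The empty set is not sufficient: P1 (PeerGroup <- ClassSize -> Neighborhood) has no collider blocking it and no conditioned non-collider, so it is open.
Try {ClassSize}:
  P1: blocked at fork node ClassSize ∈ conditioning set.
{ClassSize} contains no descendant of PeerGroup and blocks every backdoor path.
{ClassSize} is the unique smallest valid adjustment set.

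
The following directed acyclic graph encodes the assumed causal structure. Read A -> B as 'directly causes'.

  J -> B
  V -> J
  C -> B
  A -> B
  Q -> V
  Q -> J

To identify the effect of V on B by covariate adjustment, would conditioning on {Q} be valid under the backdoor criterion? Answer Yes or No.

Yes

Backdoor paths from V to B (paths whose first edge points into V):
  P1: V <- Q -> J -> B
Condition 1 (no descendant of V in the set): holds — descendants of V are {B, J}; none are in {Q}.
Condition 2 (every backdoor path blocked by {Q}):
  P1: blocked at fork node Q ∈ conditioning set.
{Q} satisfies the backdoor criterion.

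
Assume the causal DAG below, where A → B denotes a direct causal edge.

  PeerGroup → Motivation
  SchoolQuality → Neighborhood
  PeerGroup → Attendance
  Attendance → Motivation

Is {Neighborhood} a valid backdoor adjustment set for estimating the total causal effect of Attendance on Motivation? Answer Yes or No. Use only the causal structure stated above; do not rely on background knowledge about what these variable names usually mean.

Backdoor paths from Attendance to Motivation (paths whose first edge points into Attendance):
  P1: Attendance <- PeerGroup -> Motivation
Condition 1 (no descendant of Attendance in the set): holds — descendants of Attendance are {Motivation}; none are in {Neighborhood}.
Condition 2 (every backdoor path blocked by {Neighborhood}):
  P1: open — no interior node is in the conditioning set.
{Neighborhood} does not satisfy the backdoor criterion.

No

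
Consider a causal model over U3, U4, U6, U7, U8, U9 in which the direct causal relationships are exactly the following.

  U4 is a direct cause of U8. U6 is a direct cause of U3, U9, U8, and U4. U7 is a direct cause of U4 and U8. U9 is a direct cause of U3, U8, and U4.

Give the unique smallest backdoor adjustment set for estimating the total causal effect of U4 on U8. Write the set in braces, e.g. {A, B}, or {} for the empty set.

Variables eligible for adjustment (non-descendants of U4, excluding U4 and U8): {U3, U6, U7, U9}.
Backdoor paths from U4 to U8:
  P1: U4 <- U7 -> U8
  P2: U4 <- U6 -> U9 -> U8
  P3: U4 <- U6 -> U3 <- U9 -> U8
  P4: U4 <- U6 -> U8
  P5: U4 <- U9 <- U6 -> U8
  P6: U4 <- U9 -> U3 <- U6 -> U8
  P7: U4 <- U9 -> U8
The empty set is not sufficient: P1 (U4 <- U7 -> U8) has no collider blocking it and no conditioned non-collider, so it is open.
Try {U6, U7, U9}:
  P1: blocked at fork node U7 ∈ conditioning set.
  P2: blocked at fork node U6 ∈ conditioning set.
  P3: blocked at fork node U6 ∈ conditioning set.
  P4: blocked at fork node U6 ∈ conditioning set.
  P5: blocked at chain node U9 ∈ conditioning set.
  P6: blocked at fork node U9 ∈ conditioning set.
  P7: blocked at fork node U9 ∈ conditioning set.
{U6, U7, U9} contains no descendant of U4 and blocks every backdoor path.
Every element of {U6, U7, U9} is needed (dropping U6 leaves P4 open; dropping U7 leaves P1 open; dropping U9 leaves P7 open), so no proper subset is valid.
Among all size-3 subsets of the eligible variables, only {U6, U7, U9} blocks every backdoor path, so it is the unique smallest valid adjustment set.

{U6, U7, U9}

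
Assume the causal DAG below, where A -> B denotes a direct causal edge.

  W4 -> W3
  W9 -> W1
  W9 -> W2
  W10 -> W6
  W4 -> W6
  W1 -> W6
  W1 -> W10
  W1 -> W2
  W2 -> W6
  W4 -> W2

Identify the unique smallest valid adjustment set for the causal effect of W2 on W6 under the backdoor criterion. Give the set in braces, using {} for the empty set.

{W1, W4}

Variables eligible for adjustment (non-descendants of W2, excluding W2 and W6): {W1, W10, W3, W4, W9}.
Backdoor paths from W2 to W6:
  P1: W2 <- W4 -> W6
  P2: W2 <- W9 -> W1 -> W10 -> W6
  P3: W2 <- W9 -> W1 -> W6
  P4: W2 <- W1 -> W10 -> W6
  P5: W2 <- W1 -> W6
The empty set is not sufficient: P1 (W2 <- W4 -> W6) has no collider blocking it and no conditioned non-collider, so it is open.
Try {W1, W4}:
  P1: blocked at fork node W4 ∈ conditioning set.
  P2: blocked at chain node W1 ∈ conditioning set.
  P3: blocked at chain node W1 ∈ conditioning set.
  P4: blocked at fork node W1 ∈ conditioning set.
  P5: blocked at fork node W1 ∈ conditioning set.
{W1, W4} contains no descendant of W2 and blocks every backdoor path.
Every element of {W1, W4} is needed (dropping W1 leaves P2 open; dropping W4 leaves P1 open), so no proper subset is valid.
Among all size-2 subsets of the eligible variables, only {W1, W4} blocks every backdoor path, so it is the unique smallest valid adjustment set.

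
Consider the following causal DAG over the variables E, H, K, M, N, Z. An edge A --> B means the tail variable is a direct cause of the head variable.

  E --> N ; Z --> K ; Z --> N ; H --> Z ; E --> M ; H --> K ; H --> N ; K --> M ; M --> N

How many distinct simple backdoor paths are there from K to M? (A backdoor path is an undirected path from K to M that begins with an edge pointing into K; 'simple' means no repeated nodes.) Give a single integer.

A backdoor path from K to M is any simple undirected path whose first edge points into K (i.e. leaves K via a parent).
Parents of K: {H, Z}.
Enumerating:
  P1: K <- H -> Z -> N <- E -> M
  P2: K <- H -> Z -> N <- M
  P3: K <- H -> N <- E -> M
  P4: K <- H -> N <- M
  P5: K <- Z <- H -> N <- E -> M
  P6: K <- Z <- H -> N <- M
  P7: K <- Z -> N <- E -> M
  P8: K <- Z -> N <- M
That exhausts the simple backdoor paths. Count: 8.

8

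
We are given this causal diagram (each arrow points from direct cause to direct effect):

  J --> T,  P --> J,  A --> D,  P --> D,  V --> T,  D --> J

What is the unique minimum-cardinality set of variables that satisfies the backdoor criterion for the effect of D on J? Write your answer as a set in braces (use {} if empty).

Variables eligible for adjustment (non-descendants of D, excluding D and J): {A, P, V}.
Backdoor paths from D to J:
  P1: D <- P -> J
The empty set is not sufficient: P1 (D <- P -> J) has no collider blocking it and no conditioned non-collider, so it is open.
Try {P}:
  P1: blocked at fork node P ∈ conditioning set.
{P} contains no descendant of D and blocks every backdoor path.
No other singleton works — e.g. {V} leaves P1 open — so {P} is the unique smallest valid adjustment set.

{P}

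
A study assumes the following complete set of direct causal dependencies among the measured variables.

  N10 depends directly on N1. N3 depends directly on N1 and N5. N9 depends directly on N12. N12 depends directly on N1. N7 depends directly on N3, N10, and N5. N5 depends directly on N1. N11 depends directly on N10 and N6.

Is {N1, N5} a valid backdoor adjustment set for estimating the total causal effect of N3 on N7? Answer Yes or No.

Yes

Backdoor paths from N3 to N7 (paths whose first edge points into N3):
  P1: N3 <- N1 -> N10 -> N7
  P2: N3 <- N1 -> N5 -> N7
  P3: N3 <- N5 <- N1 -> N10 -> N7
  P4: N3 <- N5 -> N7
Condition 1 (no descendant of N3 in the set): holds — descendants of N3 are {N7}; none are in {N1, N5}.
Condition 2 (every backdoor path blocked by {N1, N5}):
  P1: blocked at fork node N1 ∈ conditioning set.
  P2: blocked at fork node N1 ∈ conditioning set.
  P3: blocked at chain node N5 ∈ conditioning set.
  P4: blocked at fork node N5 ∈ conditioning set.
{N1, N5} satisfies the backdoor criterion.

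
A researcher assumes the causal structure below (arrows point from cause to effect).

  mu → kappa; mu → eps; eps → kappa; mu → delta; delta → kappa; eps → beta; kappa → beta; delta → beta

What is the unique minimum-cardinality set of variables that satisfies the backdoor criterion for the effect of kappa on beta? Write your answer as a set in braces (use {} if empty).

Variables eligible for adjustment (non-descendants of kappa, excluding kappa and beta): {delta, eps, mu}.
Backdoor paths from kappa to beta:
  P1: kappa <- mu -> eps -> beta
  P2: kappa <- mu -> delta -> beta
  P3: kappa <- eps <- mu -> delta -> beta
  P4: kappa <- eps -> beta
  P5: kappa <- delta <- mu -> eps -> beta
  P6: kappa <- delta -> beta
The empty set is not sufficient: P1 (kappa <- mu -> eps -> beta) has no collider blocking it and no conditioned non-collider, so it is open.
Try {delta, eps}:
  P1: blocked at chain node eps ∈ conditioning set.
  P2: blocked at chain node delta ∈ conditioning set.
  P3: blocked at chain node eps ∈ conditioning set.
  P4: blocked at fork node eps ∈ conditioning set.
  P5: blocked at chain node delta ∈ conditioning set.
  P6: blocked at fork node delta ∈ conditioning set.
{delta, eps} contains no descendant of kappa and blocks every backdoor path.
Every element of {delta, eps} is needed (dropping delta leaves P2 open; dropping eps leaves P1 open), so no proper subset is valid.
Among all size-2 subsets of the eligible variables, only {delta, eps} blocks every backdoor path, so it is the unique smallest valid adjustment set.

{delta, eps}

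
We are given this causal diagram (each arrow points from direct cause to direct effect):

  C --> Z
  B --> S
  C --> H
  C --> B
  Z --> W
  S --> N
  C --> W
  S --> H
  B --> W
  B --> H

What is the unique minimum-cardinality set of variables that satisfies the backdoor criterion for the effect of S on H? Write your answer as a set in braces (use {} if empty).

Variables eligible for adjustment (non-descendants of S, excluding S and H): {B, C, W, Z}.
Backdoor paths from S to H:
  P1: S <- B <- C -> H
  P2: S <- B -> H
  P3: S <- B -> W <- C -> H
  P4: S <- B -> W <- Z <- C -> H
The empty set is not sufficient: P1 (S <- B <- C -> H) has no collider blocking it and no conditioned non-collider, so it is open.
Try {B}:
  P1: blocked at chain node B ∈ conditioning set.
  P2: blocked at fork node B ∈ conditioning set.
  P3: blocked at fork node B ∈ conditioning set.
  P4: blocked at fork node B ∈ conditioning set.
{B} contains no descendant of S and blocks every backdoor path.
No other singleton works — e.g. {C} leaves P2 open — so {B} is the unique smallest valid adjustment set.

{B}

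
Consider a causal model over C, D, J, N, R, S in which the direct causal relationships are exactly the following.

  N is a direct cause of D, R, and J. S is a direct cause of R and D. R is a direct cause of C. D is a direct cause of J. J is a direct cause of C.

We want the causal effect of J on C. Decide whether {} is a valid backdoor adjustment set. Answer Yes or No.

No

Backdoor paths from J to C (paths whose first edge points into J):
  P1: J <- N -> D <- S -> R -> C
  P2: J <- N -> R -> C
  P3: J <- D <- N -> R -> C
  P4: J <- D <- S -> R -> C
Condition 1 (no descendant of J in the set): holds — descendants of J are {C}; none are in {}.
Condition 2 (every backdoor path blocked by {}):
  P1: blocked at collider D (neither it nor any descendant is in the conditioning set).
  P2: open — no interior node is in the conditioning set.
  P3: open — no interior node is in the conditioning set.
  P4: open — no interior node is in the conditioning set.
{} does not satisfy the backdoor criterion.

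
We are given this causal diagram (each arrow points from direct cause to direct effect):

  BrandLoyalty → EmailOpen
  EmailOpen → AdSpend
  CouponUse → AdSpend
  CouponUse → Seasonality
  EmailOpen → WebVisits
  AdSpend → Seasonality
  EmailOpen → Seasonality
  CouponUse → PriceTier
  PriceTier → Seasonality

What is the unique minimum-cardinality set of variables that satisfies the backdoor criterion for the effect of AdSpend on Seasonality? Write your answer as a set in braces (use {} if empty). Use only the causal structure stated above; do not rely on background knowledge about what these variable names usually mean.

Variables eligible for adjustment (non-descendants of AdSpend, excluding AdSpend and Seasonality): {BrandLoyalty, CouponUse, EmailOpen, PriceTier, WebVisits}.
Backdoor paths from AdSpend to Seasonality:
  P1: AdSpend <- CouponUse -> PriceTier -> Seasonality
  P2: AdSpend <- CouponUse -> Seasonality
  P3: AdSpend <- EmailOpen -> Seasonality
The empty set is not sufficient: P1 (AdSpend <- CouponUse -> PriceTier -> Seasonality) has no collider blocking it and no conditioned non-collider, so it is open.
Try {CouponUse, EmailOpen}:
  P1: blocked at fork node CouponUse ∈ conditioning set.
  P2: blocked at fork node CouponUse ∈ conditioning set.
  P3: blocked at fork node EmailOpen ∈ conditioning set.
{CouponUse, EmailOpen} contains no descendant of AdSpend and blocks every backdoor path.
Every element of {CouponUse, EmailOpen} is needed (dropping CouponUse leaves P1 open; dropping EmailOpen leaves P3 open), so no proper subset is valid.
Among all size-2 subsets of the eligible variables, only {CouponUse, EmailOpen} blocks every backdoor path, so it is the unique smallest valid adjustment set.

{CouponUse, EmailOpen}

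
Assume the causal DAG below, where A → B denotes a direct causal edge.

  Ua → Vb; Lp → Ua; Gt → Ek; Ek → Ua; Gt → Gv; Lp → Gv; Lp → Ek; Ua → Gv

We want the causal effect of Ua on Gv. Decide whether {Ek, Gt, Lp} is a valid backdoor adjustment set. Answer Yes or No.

Yes

Backdoor paths from Ua to Gv (paths whose first edge points into Ua):
  P1: Ua <- Lp -> Ek <- Gt -> Gv
  P2: Ua <- Lp -> Gv
  P3: Ua <- Ek <- Gt -> Gv
  P4: Ua <- Ek <- Lp -> Gv
Condition 1 (no descendant of Ua in the set): holds — descendants of Ua are {Gv, Vb}; none are in {Ek, Gt, Lp}.
Condition 2 (every backdoor path blocked by {Ek, Gt, Lp}):
  P1: blocked at fork node Lp ∈ conditioning set.
  P2: blocked at fork node Lp ∈ conditioning set.
  P3: blocked at chain node Ek ∈ conditioning set.
  P4: blocked at chain node Ek ∈ conditioning set.
{Ek, Gt, Lp} satisfies the backdoor criterion.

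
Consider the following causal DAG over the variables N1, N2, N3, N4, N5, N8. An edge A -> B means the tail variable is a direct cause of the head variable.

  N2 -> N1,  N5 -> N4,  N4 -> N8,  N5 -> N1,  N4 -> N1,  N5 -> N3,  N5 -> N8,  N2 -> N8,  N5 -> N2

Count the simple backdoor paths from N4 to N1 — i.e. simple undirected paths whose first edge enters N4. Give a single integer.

A backdoor path from N4 to N1 is any simple undirected path whose first edge points into N4 (i.e. leaves N4 via a parent).
Parents of N4: {N5}.
Enumerating:
  P1: N4 <- N5 -> N2 -> N1
  P2: N4 <- N5 -> N1
  P3: N4 <- N5 -> N8 <- N2 -> N1
That exhausts the simple backdoor paths. Count: 3.

3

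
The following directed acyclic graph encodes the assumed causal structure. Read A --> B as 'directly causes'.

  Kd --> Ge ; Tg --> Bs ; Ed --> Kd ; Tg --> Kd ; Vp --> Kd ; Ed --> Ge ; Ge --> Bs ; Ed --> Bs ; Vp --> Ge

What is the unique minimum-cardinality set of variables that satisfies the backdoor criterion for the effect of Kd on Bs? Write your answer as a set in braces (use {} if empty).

Variables eligible for adjustment (non-descendants of Kd, excluding Kd and Bs): {Ed, Tg, Vp}.
Backdoor paths from Kd to Bs:
  P1: Kd <- Tg -> Bs
  P2: Kd <- Ed -> Ge -> Bs
  P3: Kd <- Ed -> Bs
  P4: Kd <- Vp -> Ge <- Ed -> Bs
  P5: Kd <- Vp -> Ge -> Bs
The empty set is not sufficient: P1 (Kd <- Tg -> Bs) has no collider blocking it and no conditioned non-collider, so it is open.
Try {Ed, Tg, Vp}:
  P1: blocked at fork node Tg ∈ conditioning set.
  P2: blocked at fork node Ed ∈ conditioning set.
  P3: blocked at fork node Ed ∈ conditioning set.
  P4: blocked at fork node Vp ∈ conditioning set.
  P5: blocked at fork node Vp ∈ conditioning set.
{Ed, Tg, Vp} contains no descendant of Kd and blocks every backdoor path.
Every element of {Ed, Tg, Vp} is needed (dropping Ed leaves P2 open; dropping Tg leaves P1 open; dropping Vp leaves P5 open), so no proper subset is valid.
Among all size-3 subsets of the eligible variables, only {Ed, Tg, Vp} blocks every backdoor path, so it is the unique smallest valid adjustment set.

{Ed, Tg, Vp}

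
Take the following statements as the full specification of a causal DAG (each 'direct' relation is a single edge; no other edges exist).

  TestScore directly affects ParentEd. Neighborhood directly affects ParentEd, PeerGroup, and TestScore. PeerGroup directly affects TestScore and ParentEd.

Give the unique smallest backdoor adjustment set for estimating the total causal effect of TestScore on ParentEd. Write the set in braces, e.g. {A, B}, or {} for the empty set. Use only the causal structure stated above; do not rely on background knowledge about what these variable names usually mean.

{Neighborhood, PeerGroup}

Variables eligible for adjustment (non-descendants of TestScore, excluding TestScore and ParentEd): {Neighborhood, PeerGroup}.
Backdoor paths from TestScore to ParentEd:
  P1: TestScore <- Neighborhood -> PeerGroup -> ParentEd
  P2: TestScore <- Neighborhood -> ParentEd
  P3: TestScore <- PeerGroup <- Neighborhood -> ParentEd
  P4: TestScore <- PeerGroup -> ParentEd
The empty set is not sufficient: P1 (TestScore <- Neighborhood -> PeerGroup -> ParentEd) has no collider blocking it and no conditioned non-collider, so it is open.
Try {Neighborhood, PeerGroup}:
  P1: blocked at fork node Neighborhood ∈ conditioning set.
  P2: blocked at fork node Neighborhood ∈ conditioning set.
  P3: blocked at chain node PeerGroup ∈ conditioning set.
  P4: blocked at fork node PeerGroup ∈ conditioning set.
{Neighborhood, PeerGroup} contains no descendant of TestScore and blocks every backdoor path.
Every element of {Neighborhood, PeerGroup} is needed (dropping Neighborhood leaves P2 open; dropping PeerGroup leaves P4 open), so no proper subset is valid.
Among all size-2 subsets of the eligible variables, only {Neighborhood, PeerGroup} blocks every backdoor path, so it is the unique smallest valid adjustment set.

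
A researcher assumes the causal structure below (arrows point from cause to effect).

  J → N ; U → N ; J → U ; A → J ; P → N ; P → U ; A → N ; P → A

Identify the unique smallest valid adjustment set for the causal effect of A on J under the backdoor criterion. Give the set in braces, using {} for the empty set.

{}

Variables eligible for adjustment (non-descendants of A, excluding A and J): {P}.
Backdoor paths from A to J:
  P1: A <- P -> U <- J
  P2: A <- P -> U -> N <- J
  P3: A <- P -> N <- J
  P4: A <- P -> N <- U <- J
Each backdoor path contains an unconditioned collider, so every path is already blocked with the empty conditioning set:
  P1: blocked at collider U (neither it nor any descendant is in the conditioning set).
  P2: blocked at collider N (neither it nor any descendant is in the conditioning set).
  P3: blocked at collider N (neither it nor any descendant is in the conditioning set).
  P4: blocked at collider N (neither it nor any descendant is in the conditioning set).
The empty set is therefore the unique smallest valid set.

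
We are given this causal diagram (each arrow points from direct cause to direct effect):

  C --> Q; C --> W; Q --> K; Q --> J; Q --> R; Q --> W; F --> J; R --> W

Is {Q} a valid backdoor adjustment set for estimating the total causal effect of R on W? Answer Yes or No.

Yes

Backdoor paths from R to W (paths whose first edge points into R):
  P1: R <- Q <- C -> W
  P2: R <- Q -> W
Condition 1 (no descendant of R in the set): holds — descendants of R are {W}; none are in {Q}.
Condition 2 (every backdoor path blocked by {Q}):
  P1: blocked at chain node Q ∈ conditioning set.
  P2: blocked at fork node Q ∈ conditioning set.
{Q} satisfies the backdoor criterion.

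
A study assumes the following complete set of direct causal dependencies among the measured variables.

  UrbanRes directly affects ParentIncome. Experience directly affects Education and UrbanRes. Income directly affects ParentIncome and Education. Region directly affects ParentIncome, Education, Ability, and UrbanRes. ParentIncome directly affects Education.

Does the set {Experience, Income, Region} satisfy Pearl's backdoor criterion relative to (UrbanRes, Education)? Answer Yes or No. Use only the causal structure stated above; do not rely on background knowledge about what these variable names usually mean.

Backdoor paths from UrbanRes to Education (paths whose first edge points into UrbanRes):
  P1: UrbanRes <- Experience -> Education
  P2: UrbanRes <- Region -> ParentIncome <- Income -> Education
  P3: UrbanRes <- Region -> ParentIncome -> Education
  P4: UrbanRes <- Region -> Education
Condition 1 (no descendant of UrbanRes in the set): holds — descendants of UrbanRes are {Education, ParentIncome}; none are in {Experience, Income, Region}.
Condition 2 (every backdoor path blocked by {Experience, Income, Region}):
  P1: blocked at fork node Experience ∈ conditioning set.
  P2: blocked at fork node Region ∈ conditioning set.
  P3: blocked at fork node Region ∈ conditioning set.
  P4: blocked at fork node Region ∈ conditioning set.
{Experience, Income, Region} satisfies the backdoor criterion.

Yes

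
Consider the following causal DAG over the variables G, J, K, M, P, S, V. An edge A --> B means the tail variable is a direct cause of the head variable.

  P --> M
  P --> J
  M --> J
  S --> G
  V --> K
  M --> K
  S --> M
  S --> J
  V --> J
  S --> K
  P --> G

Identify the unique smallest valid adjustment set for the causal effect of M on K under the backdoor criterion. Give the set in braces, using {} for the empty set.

Variables eligible for adjustment (non-descendants of M, excluding M and K): {G, P, S, V}.
Backdoor paths from M to K:
  P1: M <- S -> G <- P -> J <- V -> K
  P2: M <- S -> J <- V -> K
  P3: M <- S -> K
  P4: M <- P -> G <- S -> J <- V -> K
  P5: M <- P -> G <- S -> K
  P6: M <- P -> J <- S -> K
  P7: M <- P -> J <- V -> K
The empty set is not sufficient: P3 (M <- S -> K) has no collider blocking it and no conditioned non-collider, so it is open.
Try {S}:
  P1: blocked at fork node S ∈ conditioning set.
  P2: blocked at fork node S ∈ conditioning set.
  P3: blocked at fork node S ∈ conditioning set.
  P4: blocked at collider G (neither it nor any descendant is in the conditioning set).
  P5: blocked at collider G (neither it nor any descendant is in the conditioning set).
  P6: blocked at collider J (neither it nor any descendant is in the conditioning set).
  P7: blocked at collider J (neither it nor any descendant is in the conditioning set).
{S} contains no descendant of M and blocks every backdoor path.
No other singleton works — e.g. {P} leaves P3 open — so {S} is the unique smallest valid adjustment set.

{S}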